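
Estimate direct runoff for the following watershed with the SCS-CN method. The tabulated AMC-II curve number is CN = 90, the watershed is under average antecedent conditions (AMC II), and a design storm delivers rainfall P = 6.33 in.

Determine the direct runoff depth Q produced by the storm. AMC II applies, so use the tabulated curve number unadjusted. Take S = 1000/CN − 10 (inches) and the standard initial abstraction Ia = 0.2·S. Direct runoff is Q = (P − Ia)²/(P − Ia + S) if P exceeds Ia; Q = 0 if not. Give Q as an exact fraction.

Average conditions: CN = 90 (no AMC adjustment).
S = 1000/90 − 10 = 10/9 in ≈ 1.111 in
Ia = 0.2S: 0.2·1.111 = 0.222 in (exactly 2/9)
Excess rainfall: 6.330 − 0.222 = 6.108 in; P > Ia so Q > 0
Runoff Q = (P−Ia)²/(P−Ia+S) = (6.108)²/(6.108+1.111) = 30217009/5847300 ≈ 5.168 in

Q = 30217009/5847300 in ≈ 5.168 in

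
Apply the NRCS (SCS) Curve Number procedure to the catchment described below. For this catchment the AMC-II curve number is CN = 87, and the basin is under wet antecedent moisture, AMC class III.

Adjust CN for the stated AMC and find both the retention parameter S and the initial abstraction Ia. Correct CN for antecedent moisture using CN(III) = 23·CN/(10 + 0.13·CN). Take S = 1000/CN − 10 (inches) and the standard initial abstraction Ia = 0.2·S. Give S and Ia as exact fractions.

CN(III) from CN(II)=87: (23·87)/(10 + 0.13·87) = 200100/2131 ≈ 93.900
Retention S: 1000/CN − 10 with CN=93.900 → S = 1300/2001 ≈ 0.650 in
Ia = 0.2·(1300/2001) = 260/2001 in ≈ 0.130 in

S = 1300/2001 in ≈ 0.650 in; Ia = 260/2001 in ≈ 0.130 in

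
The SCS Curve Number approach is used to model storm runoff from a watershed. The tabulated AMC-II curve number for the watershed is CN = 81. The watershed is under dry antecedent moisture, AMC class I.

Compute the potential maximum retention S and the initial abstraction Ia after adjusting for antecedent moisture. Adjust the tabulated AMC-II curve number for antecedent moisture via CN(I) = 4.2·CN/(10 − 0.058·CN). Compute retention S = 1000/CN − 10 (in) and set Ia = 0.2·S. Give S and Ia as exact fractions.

Dry (AMC I): CN(I) = 4.2·81/(10 − 0.058·81) = (1701/5)/(2651/500) = 170100/2651 ≈ 64.164
Max retention: S = 1000/(170100/2651) − 10 = 9500/1701 in (≈ 5.585 in)
Ia = 0.2·(9500/1701) = 1900/1701 in ≈ 1.117 in

S = 9500/1701 in ≈ 5.585 in; Ia = 1900/1701 in ≈ 1.117 in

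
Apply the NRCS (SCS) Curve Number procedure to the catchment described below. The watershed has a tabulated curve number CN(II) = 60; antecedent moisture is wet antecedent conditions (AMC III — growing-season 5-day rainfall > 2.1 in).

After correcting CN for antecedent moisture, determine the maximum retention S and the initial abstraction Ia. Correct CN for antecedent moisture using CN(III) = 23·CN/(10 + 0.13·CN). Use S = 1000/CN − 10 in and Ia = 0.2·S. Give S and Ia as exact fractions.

S = 200/69 in ≈ 2.899 in; Ia = 40/69 in ≈ 0.580 in

CN(III) from CN(II)=60: (23·60)/(10 + 0.13·60) = 6900/89 ≈ 77.528
Retention S: 1000/CN − 10 with CN=77.528 → S = 200/69 ≈ 2.899 in
Ia = 0.2S: 0.2·2.899 = 0.580 in (exactly 40/69)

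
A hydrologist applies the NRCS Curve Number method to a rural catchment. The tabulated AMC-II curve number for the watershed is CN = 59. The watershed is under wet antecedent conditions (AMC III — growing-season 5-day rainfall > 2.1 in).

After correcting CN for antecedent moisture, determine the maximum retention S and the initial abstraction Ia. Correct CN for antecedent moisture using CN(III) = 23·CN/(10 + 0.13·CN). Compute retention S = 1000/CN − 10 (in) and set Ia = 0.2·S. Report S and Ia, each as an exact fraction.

Wet (AMC III): CN(III) = 23·59/(10 + 0.13·59) = 1357/(1767/100) = 135700/1767 ≈ 76.797
S = 1000/(135700/1767) − 10 = 4100/1357 in ≈ 3.021 in
Ia = 0.2·(4100/1357) = 820/1357 in ≈ 0.604 in

S = 4100/1357 in ≈ 3.021 in; Ia = 820/1357 in ≈ 0.604 in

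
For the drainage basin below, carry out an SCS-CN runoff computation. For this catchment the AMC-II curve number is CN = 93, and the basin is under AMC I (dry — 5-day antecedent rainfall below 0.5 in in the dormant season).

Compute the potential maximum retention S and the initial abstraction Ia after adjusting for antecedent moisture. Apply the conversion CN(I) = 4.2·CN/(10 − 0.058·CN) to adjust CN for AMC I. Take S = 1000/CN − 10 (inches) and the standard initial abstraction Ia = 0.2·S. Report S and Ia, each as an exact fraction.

S = 500/279 in ≈ 1.792 in; Ia = 100/279 in ≈ 0.358 in

Adjust CN=93 to AMC I: 4.2·93/(10 − 0.058·93) → (1953/5) ÷ (2303/500) = 27900/329 ≈ 84.802
Retention S: 1000/CN − 10 with CN=84.802 → S = 500/279 ≈ 1.792 in
Ia = 0.2S: 0.2·1.792 = 0.358 in (exactly 100/279)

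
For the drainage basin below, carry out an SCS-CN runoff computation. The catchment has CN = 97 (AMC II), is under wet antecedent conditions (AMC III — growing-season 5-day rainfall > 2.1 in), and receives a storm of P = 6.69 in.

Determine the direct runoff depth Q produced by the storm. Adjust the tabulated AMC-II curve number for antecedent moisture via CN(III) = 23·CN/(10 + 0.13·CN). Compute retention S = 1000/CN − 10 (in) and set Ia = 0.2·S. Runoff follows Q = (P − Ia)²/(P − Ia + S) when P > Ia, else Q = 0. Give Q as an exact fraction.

Wet (AMC III): CN(III) = 23·97/(10 + 0.13·97) = 2231/(2261/100) = 223100/2261 ≈ 98.673
S = 1000/(223100/2261) − 10 = 300/2231 in ≈ 0.134 in
Ia = 0.2S: 0.2·0.134 = 0.027 in (exactly 60/2231)
P − Ia = 6.690 − 0.027 = 1486539/223100 ≈ 6.663 in (> 0, runoff occurs)
Q = (1486539/223100)²/((1486539/223100) + 300/2231) = (2209798198521/49773610000)/(1516539/223100) = 736599399507/112779950300 in ≈ 6.531 in

Q = 736599399507/112779950300 in ≈ 6.531 in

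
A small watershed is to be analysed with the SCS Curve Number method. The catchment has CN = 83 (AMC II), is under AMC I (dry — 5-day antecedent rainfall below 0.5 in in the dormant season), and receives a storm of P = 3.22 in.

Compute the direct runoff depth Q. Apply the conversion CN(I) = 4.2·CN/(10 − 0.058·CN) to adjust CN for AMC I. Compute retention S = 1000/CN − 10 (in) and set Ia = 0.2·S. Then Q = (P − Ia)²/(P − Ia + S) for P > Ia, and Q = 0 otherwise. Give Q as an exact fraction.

CN(I) from CN(II)=83: (4.2·83)/(10 − 0.058·83) = 174300/2593 ≈ 67.219
Max retention: S = 1000/(174300/2593) − 10 = 8500/1743 in (≈ 4.877 in)
Ia = 0.2S: 0.2·4.877 = 0.975 in (exactly 1700/1743)
Excess rainfall: 3.220 − 0.975 = 2.245 in; P > Ia so Q > 0
Runoff Q = (P−Ia)²/(P−Ia+S) = (2.245)²/(2.245+4.877) = 38268358129/54087294450 ≈ 0.708 in

Q = 38268358129/54087294450 in ≈ 0.708 in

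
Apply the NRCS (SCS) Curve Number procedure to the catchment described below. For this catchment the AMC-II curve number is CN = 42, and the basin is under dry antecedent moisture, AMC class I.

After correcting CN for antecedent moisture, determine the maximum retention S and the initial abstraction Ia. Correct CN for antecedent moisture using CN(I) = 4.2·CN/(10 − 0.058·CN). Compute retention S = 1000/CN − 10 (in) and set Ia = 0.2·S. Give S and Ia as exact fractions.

Adjust CN=42 to AMC I: 4.2·42/(10 − 0.058·42) → (882/5) ÷ (1891/250) = 44100/1891 ≈ 23.321
Retention S: 1000/CN − 10 with CN=23.321 → S = 14500/441 ≈ 32.880 in
Initial abstraction Ia = S/5 = (14500/441)/5 = 2900/441 ≈ 6.576 in

S = 14500/441 in ≈ 32.880 in; Ia = 2900/441 in ≈ 6.576 in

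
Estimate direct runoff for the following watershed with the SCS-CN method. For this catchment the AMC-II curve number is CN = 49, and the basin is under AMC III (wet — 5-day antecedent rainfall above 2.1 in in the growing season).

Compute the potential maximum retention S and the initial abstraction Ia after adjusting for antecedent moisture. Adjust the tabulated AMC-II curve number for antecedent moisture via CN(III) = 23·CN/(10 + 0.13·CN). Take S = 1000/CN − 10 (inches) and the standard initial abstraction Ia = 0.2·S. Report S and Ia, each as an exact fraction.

S = 5100/1127 in ≈ 4.525 in; Ia = 1020/1127 in ≈ 0.905 in

CN(III) from CN(II)=49: (23·49)/(10 + 0.13·49) = 112700/1637 ≈ 68.845
S = 1000/(112700/1637) − 10 = 5100/1127 in ≈ 4.525 in
Ia = 0.2·(5100/1127) = 1020/1127 in ≈ 0.905 in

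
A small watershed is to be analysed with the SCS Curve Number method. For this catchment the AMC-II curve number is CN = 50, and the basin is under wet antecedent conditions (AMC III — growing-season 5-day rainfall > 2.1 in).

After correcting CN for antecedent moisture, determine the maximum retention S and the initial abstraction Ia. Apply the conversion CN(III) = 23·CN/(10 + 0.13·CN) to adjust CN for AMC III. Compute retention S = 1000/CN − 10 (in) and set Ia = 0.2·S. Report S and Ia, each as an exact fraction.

CN(III) from CN(II)=50: (23·50)/(10 + 0.13·50) = 2300/33 ≈ 69.697
S = 1000/(2300/33) − 10 = 100/23 in ≈ 4.348 in
Ia = 0.2·(100/23) = 20/23 in ≈ 0.870 in

S = 100/23 in ≈ 4.348 in; Ia = 20/23 in ≈ 0.870 in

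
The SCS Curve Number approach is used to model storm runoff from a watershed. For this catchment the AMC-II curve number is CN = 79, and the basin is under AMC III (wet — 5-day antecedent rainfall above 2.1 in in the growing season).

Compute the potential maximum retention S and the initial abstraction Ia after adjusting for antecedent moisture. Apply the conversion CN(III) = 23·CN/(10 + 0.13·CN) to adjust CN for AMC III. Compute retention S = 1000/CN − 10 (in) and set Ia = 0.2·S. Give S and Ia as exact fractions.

S = 2100/1817 in ≈ 1.156 in; Ia = 420/1817 in ≈ 0.231 in

Wet (AMC III): CN(III) = 23·79/(10 + 0.13·79) = 1817/(2027/100) = 181700/2027 ≈ 89.640
Retention S: 1000/CN − 10 with CN=89.640 → S = 2100/1817 ≈ 1.156 in
Ia = 0.2S: 0.2·1.156 = 0.231 in (exactly 420/1817)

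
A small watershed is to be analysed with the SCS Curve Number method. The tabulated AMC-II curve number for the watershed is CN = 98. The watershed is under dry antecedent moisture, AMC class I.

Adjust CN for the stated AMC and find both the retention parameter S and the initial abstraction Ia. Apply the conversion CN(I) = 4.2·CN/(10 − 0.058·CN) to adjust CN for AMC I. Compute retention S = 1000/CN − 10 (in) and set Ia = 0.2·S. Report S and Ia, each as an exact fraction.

Dry (AMC I): CN(I) = 4.2·98/(10 − 0.058·98) = (2058/5)/(1079/250) = 102900/1079 ≈ 95.366
S = 1000/(102900/1079) − 10 = 500/1029 in ≈ 0.486 in
Ia = 0.2·(500/1029) = 100/1029 in ≈ 0.097 in

S = 500/1029 in ≈ 0.486 in; Ia = 100/1029 in ≈ 0.097 in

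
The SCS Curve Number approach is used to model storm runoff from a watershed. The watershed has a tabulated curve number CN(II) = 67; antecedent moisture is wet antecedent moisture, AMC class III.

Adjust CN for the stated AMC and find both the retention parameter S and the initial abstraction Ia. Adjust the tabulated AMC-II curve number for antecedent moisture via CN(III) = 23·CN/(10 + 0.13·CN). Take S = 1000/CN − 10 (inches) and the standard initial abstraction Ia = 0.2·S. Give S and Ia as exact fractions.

CN(III) from CN(II)=67: (23·67)/(10 + 0.13·67) = 154100/1871 ≈ 82.362
Retention S: 1000/CN − 10 with CN=82.362 → S = 3300/1541 ≈ 2.141 in
Ia = 0.2S: 0.2·2.141 = 0.428 in (exactly 660/1541)

S = 3300/1541 in ≈ 2.141 in; Ia = 660/1541 in ≈ 0.428 in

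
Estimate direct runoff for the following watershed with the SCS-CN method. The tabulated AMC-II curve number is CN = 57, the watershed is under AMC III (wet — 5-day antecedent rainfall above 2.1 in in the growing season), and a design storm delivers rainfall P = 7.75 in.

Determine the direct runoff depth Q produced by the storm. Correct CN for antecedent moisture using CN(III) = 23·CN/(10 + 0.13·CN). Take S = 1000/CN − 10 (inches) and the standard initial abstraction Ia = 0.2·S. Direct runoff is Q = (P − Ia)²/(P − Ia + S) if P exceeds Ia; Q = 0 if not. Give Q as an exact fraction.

Q = 1383914401/285278844 in ≈ 4.851 in

CN(III) from CN(II)=57: (23·57)/(10 + 0.13·57) = 131100/1741 ≈ 75.302
Max retention: S = 1000/(131100/1741) − 10 = 4300/1311 in (≈ 3.280 in)
Initial abstraction Ia = S/5 = (4300/1311)/5 = 860/1311 ≈ 0.656 in
Since P=7.750 > Ia=0.656: effective rainfall P−Ia = 37201/5244 in
Runoff Q = (P−Ia)²/(P−Ia+S) = (7.094)²/(7.094+3.280) = 1383914401/285278844 ≈ 4.851 in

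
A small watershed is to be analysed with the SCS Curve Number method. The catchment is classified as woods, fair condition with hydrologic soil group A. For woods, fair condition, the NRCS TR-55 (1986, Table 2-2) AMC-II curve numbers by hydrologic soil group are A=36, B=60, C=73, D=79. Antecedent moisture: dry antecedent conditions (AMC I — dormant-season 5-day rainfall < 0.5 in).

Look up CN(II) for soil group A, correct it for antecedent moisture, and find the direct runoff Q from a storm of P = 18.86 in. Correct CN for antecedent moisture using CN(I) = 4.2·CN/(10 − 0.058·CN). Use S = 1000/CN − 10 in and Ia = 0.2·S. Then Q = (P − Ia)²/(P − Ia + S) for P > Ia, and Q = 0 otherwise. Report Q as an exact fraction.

Q = 9648543529/4708245150 in ≈ 2.049 in

NRCS table: woods, fair condition, soil group A → CN(II) = 36
Adjust CN=36 to AMC I: 4.2·36/(10 − 0.058·36) → (756/5) ÷ (989/125) = 18900/989 ≈ 19.110
Max retention: S = 1000/(18900/989) − 10 = 8000/189 in (≈ 42.328 in)
Initial abstraction Ia = S/5 = (8000/189)/5 = 1600/189 ≈ 8.466 in
Since P=18.860 > Ia=8.466: effective rainfall P−Ia = 98227/9450 in
Q: (98227/9450)² ÷ (498227/9450) = 9648543529/4708245150 in (≈ 2.049 in)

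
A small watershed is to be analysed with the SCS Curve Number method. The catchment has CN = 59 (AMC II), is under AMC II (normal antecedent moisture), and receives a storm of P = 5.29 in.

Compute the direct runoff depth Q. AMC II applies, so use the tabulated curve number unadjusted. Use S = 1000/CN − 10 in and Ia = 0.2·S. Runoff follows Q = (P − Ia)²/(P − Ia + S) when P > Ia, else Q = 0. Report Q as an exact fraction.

Average conditions: CN = 59 (no AMC adjustment).
S = 1000/59 − 10 = 410/59 in ≈ 6.949 in
Ia = 0.2·(410/59) = 82/59 in ≈ 1.390 in
Since P=5.290 > Ia=1.390: effective rainfall P−Ia = 23011/5900 in
Runoff Q = (P−Ia)²/(P−Ia+S) = (3.900)²/(3.900+6.949) = 529506121/377664900 ≈ 1.402 in

Q = 529506121/377664900 in ≈ 1.402 in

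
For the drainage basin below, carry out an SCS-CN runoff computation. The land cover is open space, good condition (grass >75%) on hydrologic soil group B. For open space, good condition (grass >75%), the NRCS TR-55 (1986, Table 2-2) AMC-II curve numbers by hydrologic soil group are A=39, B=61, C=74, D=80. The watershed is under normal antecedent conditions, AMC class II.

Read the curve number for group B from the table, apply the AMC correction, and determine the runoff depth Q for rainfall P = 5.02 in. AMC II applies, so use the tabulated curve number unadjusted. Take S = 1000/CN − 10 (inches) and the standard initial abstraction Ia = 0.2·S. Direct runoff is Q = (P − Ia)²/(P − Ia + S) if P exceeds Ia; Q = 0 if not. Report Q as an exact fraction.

Q = 130210921/94278550 in ≈ 1.381 in

NRCS table: open space, good condition (grass >75%), soil group B → CN(II) = 61
Average conditions: CN = 61 (no AMC adjustment).
S = 1000/61 − 10 = 390/61 in ≈ 6.393 in
Initial abstraction Ia = S/5 = (390/61)/5 = 78/61 ≈ 1.279 in
Since P=5.020 > Ia=1.279: effective rainfall P−Ia = 11411/3050 in
Q = (11411/3050)²/((11411/3050) + 390/61) = (130210921/9302500)/(30911/3050) = 130210921/94278550 in ≈ 1.381 in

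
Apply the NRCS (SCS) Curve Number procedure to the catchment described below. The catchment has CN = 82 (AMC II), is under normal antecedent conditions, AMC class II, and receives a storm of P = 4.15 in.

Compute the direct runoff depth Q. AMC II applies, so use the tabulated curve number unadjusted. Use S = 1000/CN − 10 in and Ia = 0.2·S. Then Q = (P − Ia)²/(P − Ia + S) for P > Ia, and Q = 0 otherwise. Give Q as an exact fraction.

Average conditions: CN = 82 (no AMC adjustment).
Max retention: S = 1000/82 − 10 = 90/41 in (≈ 2.195 in)
Initial abstraction Ia = S/5 = (90/41)/5 = 18/41 ≈ 0.439 in
Excess rainfall: 4.150 − 0.439 = 3.711 in; P > Ia so Q > 0
Q = (3043/820)²/((3043/820) + 90/41) = (9259849/672400)/(4843/820) = 9259849/3971260 in ≈ 2.332 in

Q = 9259849/3971260 in ≈ 2.332 in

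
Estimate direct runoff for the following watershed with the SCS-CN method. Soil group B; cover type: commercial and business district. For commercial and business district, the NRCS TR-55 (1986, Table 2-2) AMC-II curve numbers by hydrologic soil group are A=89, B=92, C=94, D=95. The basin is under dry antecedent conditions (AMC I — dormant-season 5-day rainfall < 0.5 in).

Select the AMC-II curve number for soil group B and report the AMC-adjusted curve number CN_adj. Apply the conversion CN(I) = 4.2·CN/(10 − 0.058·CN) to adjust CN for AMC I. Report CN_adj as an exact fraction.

CN_adj = 48300/583 ≈ 82.847

NRCS table: commercial and business district, soil group B → CN(II) = 92
Dry (AMC I): CN(I) = 4.2·92/(10 − 0.058·92) = (1932/5)/(583/125) = 48300/583 ≈ 82.847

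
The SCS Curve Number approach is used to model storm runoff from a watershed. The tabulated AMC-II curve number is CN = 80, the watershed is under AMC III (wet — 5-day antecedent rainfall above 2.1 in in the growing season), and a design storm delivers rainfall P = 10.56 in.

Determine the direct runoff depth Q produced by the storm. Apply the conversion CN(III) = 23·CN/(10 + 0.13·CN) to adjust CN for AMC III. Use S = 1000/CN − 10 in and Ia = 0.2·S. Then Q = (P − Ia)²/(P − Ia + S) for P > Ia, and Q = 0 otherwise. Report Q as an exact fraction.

Q = 35366809/3778900 in ≈ 9.359 in

Adjust CN=80 to AMC III: 23·80/(10 + 0.13·80) → 1840 ÷ (102/5) = 4600/51 ≈ 90.196
S = 1000/(4600/51) − 10 = 25/23 in ≈ 1.087 in
Initial abstraction Ia = S/5 = (25/23)/5 = 5/23 ≈ 0.217 in
P − Ia = 10.560 − 0.217 = 5947/575 ≈ 10.343 in (> 0, runoff occurs)
Q = (5947/575)²/((5947/575) + 25/23) = (35366809/330625)/(6572/575) = 35366809/3778900 in ≈ 9.359 in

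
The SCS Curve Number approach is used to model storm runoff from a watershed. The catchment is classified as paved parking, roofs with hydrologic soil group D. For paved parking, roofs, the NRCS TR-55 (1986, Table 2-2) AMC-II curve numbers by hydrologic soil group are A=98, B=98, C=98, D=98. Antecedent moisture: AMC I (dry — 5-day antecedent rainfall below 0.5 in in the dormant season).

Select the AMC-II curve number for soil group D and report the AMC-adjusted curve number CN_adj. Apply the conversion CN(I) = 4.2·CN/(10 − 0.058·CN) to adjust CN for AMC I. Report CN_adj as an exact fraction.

NRCS table: paved parking, roofs, soil group D → CN(II) = 98
CN(I) from CN(II)=98: (4.2·98)/(10 − 0.058·98) = 102900/1079 ≈ 95.366

CN_adj = 102900/1079 ≈ 95.366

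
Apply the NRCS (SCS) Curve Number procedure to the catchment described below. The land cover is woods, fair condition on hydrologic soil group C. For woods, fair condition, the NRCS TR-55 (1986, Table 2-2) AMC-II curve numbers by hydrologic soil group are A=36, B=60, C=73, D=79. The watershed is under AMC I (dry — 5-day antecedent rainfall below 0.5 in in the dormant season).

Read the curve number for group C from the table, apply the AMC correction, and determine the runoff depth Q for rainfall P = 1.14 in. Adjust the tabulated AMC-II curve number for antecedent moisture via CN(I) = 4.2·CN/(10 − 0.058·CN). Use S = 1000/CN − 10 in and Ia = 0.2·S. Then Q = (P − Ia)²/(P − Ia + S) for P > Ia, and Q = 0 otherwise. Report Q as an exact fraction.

Q = 0 in ≈ 0.000 in

NRCS table: woods, fair condition, soil group C → CN(II) = 73
Adjust CN=73 to AMC I: 4.2·73/(10 − 0.058·73) → (1533/5) ÷ (2883/500) = 51100/961 ≈ 53.174
Retention S: 1000/CN − 10 with CN=53.174 → S = 4500/511 ≈ 8.806 in
Ia = 0.2·(4500/511) = 900/511 in ≈ 1.761 in
P = 1.140 ≤ Ia = 1.761 in: entire storm abstracted, Q = 0.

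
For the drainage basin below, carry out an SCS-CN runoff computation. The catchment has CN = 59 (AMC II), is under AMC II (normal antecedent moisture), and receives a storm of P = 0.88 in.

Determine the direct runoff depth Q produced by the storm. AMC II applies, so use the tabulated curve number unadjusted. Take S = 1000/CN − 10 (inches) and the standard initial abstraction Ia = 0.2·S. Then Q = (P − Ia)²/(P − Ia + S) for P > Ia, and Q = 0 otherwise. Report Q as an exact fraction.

Q = 0 in ≈ 0.000 in

Average conditions: CN = 59 (no AMC adjustment).
S = 1000/59 − 10 = 410/59 in ≈ 6.949 in
Ia = 0.2S: 0.2·6.949 = 1.390 in (exactly 82/59)
P = 0.880 ≤ Ia = 1.390 in: entire storm abstracted, Q = 0.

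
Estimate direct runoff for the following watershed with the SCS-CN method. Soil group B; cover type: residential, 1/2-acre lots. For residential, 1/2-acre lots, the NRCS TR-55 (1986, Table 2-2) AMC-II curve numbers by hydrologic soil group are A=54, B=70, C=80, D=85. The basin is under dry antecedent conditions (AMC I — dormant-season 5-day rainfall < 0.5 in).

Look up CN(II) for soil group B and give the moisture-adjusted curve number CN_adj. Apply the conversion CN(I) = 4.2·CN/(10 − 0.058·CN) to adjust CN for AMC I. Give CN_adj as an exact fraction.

NRCS table: residential, 1/2-acre lots, soil group B → CN(II) = 70
Adjust CN=70 to AMC I: 4.2·70/(10 − 0.058·70) → 294 ÷ (297/50) = 4900/99 ≈ 49.495

CN_adj = 4900/99 ≈ 49.495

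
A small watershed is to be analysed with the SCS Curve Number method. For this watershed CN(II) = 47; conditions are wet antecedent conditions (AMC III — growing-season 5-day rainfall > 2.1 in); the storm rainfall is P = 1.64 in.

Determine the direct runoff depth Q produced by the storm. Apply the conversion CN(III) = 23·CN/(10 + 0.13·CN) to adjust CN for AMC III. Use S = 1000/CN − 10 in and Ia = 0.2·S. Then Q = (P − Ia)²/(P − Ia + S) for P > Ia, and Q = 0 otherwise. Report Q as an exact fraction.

Q = 317588041/4062425025 in ≈ 0.078 in

CN(III) from CN(II)=47: (23·47)/(10 + 0.13·47) = 108100/1611 ≈ 67.101
Max retention: S = 1000/(108100/1611) − 10 = 5300/1081 in (≈ 4.903 in)
Ia = 0.2·(5300/1081) = 1060/1081 in ≈ 0.981 in
P − Ia = 1.640 − 0.981 = 17821/27025 ≈ 0.659 in (> 0, runoff occurs)
Runoff Q = (P−Ia)²/(P−Ia+S) = (0.659)²/(0.659+4.903) = 317588041/4062425025 ≈ 0.078 in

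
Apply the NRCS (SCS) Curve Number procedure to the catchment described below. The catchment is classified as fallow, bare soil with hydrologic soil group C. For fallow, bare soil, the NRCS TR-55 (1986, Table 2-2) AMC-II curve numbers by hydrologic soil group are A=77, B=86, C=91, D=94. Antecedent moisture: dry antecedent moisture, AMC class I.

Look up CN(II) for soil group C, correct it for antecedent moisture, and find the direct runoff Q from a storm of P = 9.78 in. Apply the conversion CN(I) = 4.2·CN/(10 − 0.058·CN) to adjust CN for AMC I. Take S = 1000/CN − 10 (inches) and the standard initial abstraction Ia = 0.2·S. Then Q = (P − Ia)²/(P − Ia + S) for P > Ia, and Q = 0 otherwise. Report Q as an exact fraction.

Q = 9767566561/1314672450 in ≈ 7.430 in

NRCS table: fallow, bare soil, soil group C → CN(II) = 91
Adjust CN=91 to AMC I: 4.2·91/(10 − 0.058·91) → (1911/5) ÷ (2361/500) = 63700/787 ≈ 80.940
Max retention: S = 1000/(63700/787) − 10 = 1500/637 in (≈ 2.355 in)
Initial abstraction Ia = S/5 = (1500/637)/5 = 300/637 ≈ 0.471 in
P − Ia = 9.780 − 0.471 = 296493/31850 ≈ 9.309 in (> 0, runoff occurs)
Q: (296493/31850)² ÷ (371493/31850) = 9767566561/1314672450 in (≈ 7.430 in)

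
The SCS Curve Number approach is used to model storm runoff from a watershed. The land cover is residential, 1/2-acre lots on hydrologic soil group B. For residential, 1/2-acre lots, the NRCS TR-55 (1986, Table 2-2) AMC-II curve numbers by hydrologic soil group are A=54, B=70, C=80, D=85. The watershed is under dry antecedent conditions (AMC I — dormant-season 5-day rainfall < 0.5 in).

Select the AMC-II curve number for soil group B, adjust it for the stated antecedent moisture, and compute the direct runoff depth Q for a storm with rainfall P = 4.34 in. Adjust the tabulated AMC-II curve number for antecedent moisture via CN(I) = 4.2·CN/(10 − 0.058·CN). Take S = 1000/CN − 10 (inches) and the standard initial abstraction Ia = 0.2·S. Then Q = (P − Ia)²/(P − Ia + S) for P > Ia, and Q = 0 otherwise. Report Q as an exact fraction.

Q = 31730689/75050850 in ≈ 0.423 in

NRCS table: residential, 1/2-acre lots, soil group B → CN(II) = 70
Adjust CN=70 to AMC I: 4.2·70/(10 − 0.058·70) → 294 ÷ (297/50) = 4900/99 ≈ 49.495
Max retention: S = 1000/(4900/99) − 10 = 500/49 in (≈ 10.204 in)
Ia = 0.2·(500/49) = 100/49 in ≈ 2.041 in
Excess rainfall: 4.340 − 2.041 = 2.299 in; P > Ia so Q > 0
Runoff Q = (P−Ia)²/(P−Ia+S) = (2.299)²/(2.299+10.204) = 31730689/75050850 ≈ 0.423 in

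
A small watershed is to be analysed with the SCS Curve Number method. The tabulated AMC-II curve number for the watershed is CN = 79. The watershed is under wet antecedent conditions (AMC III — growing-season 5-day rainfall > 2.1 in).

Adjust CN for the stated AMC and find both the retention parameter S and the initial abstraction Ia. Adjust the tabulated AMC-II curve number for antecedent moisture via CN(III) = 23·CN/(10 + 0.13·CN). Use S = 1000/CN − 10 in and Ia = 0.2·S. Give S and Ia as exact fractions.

S = 2100/1817 in ≈ 1.156 in; Ia = 420/1817 in ≈ 0.231 in

CN(III) from CN(II)=79: (23·79)/(10 + 0.13·79) = 181700/2027 ≈ 89.640
Max retention: S = 1000/(181700/2027) − 10 = 2100/1817 in (≈ 1.156 in)
Ia = 0.2·(2100/1817) = 420/1817 in ≈ 0.231 in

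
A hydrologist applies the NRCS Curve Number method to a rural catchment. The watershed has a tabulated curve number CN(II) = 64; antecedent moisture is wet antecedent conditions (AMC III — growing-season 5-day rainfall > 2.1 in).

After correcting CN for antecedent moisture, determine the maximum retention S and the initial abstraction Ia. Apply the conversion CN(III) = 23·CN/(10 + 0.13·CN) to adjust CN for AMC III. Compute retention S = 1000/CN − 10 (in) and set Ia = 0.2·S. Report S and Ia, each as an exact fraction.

Adjust CN=64 to AMC III: 23·64/(10 + 0.13·64) → 1472 ÷ (458/25) = 18400/229 ≈ 80.349
Max retention: S = 1000/(18400/229) − 10 = 225/92 in (≈ 2.446 in)
Initial abstraction Ia = S/5 = (225/92)/5 = 45/92 ≈ 0.489 in

S = 225/92 in ≈ 2.446 in; Ia = 45/92 in ≈ 0.489 in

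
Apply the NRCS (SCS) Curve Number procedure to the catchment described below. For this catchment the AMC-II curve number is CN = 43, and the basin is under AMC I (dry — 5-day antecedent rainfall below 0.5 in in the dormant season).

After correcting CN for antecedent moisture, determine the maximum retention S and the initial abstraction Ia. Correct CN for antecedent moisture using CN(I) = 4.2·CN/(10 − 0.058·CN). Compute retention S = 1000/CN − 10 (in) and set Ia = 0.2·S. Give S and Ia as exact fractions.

Adjust CN=43 to AMC I: 4.2·43/(10 − 0.058·43) → (903/5) ÷ (3753/500) = 30100/1251 ≈ 24.061
Max retention: S = 1000/(30100/1251) − 10 = 9500/301 in (≈ 31.561 in)
Ia = 0.2·(9500/301) = 1900/301 in ≈ 6.312 in

S = 9500/301 in ≈ 31.561 in; Ia = 1900/301 in ≈ 6.312 in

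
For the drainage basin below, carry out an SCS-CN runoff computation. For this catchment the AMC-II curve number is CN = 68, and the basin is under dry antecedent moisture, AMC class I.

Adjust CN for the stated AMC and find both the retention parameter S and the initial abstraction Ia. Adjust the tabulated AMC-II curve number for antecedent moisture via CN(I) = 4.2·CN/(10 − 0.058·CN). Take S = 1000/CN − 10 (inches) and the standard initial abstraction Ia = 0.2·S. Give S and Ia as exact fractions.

S = 4000/357 in ≈ 11.204 in; Ia = 800/357 in ≈ 2.241 in

Dry (AMC I): CN(I) = 4.2·68/(10 − 0.058·68) = (1428/5)/(757/125) = 35700/757 ≈ 47.160
S = 1000/(35700/757) − 10 = 4000/357 in ≈ 11.204 in
Ia = 0.2·(4000/357) = 800/357 in ≈ 2.241 in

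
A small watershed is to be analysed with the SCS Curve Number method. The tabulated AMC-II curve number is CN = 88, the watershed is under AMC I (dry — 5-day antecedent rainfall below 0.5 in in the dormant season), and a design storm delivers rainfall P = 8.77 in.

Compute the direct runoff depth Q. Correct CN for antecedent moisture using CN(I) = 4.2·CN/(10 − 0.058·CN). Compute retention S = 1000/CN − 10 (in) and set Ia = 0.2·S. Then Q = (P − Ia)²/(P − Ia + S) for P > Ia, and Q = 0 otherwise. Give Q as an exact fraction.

Q = 3909875841/673973300 in ≈ 5.801 in

Dry (AMC I): CN(I) = 4.2·88/(10 − 0.058·88) = (1848/5)/(612/125) = 3850/51 ≈ 75.490
S = 1000/(3850/51) − 10 = 250/77 in ≈ 3.247 in
Initial abstraction Ia = S/5 = (250/77)/5 = 50/77 ≈ 0.649 in
Since P=8.770 > Ia=0.649: effective rainfall P−Ia = 62529/7700 in
Q: (62529/7700)² ÷ (87529/7700) = 3909875841/673973300 in (≈ 5.801 in)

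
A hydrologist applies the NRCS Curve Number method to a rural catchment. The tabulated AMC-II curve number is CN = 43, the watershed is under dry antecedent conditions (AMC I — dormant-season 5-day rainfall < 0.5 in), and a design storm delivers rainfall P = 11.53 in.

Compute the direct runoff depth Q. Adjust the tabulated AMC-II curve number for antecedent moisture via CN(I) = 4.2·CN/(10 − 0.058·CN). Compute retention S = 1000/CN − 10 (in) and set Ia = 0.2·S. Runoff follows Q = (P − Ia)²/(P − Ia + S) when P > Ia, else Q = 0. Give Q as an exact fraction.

Q = 24665644809/33322295300 in ≈ 0.740 in

Adjust CN=43 to AMC I: 4.2·43/(10 − 0.058·43) → (903/5) ÷ (3753/500) = 30100/1251 ≈ 24.061
Max retention: S = 1000/(30100/1251) − 10 = 9500/301 in (≈ 31.561 in)
Ia = 0.2S: 0.2·31.561 = 6.312 in (exactly 1900/301)
P − Ia = 11.530 − 6.312 = 157053/30100 ≈ 5.218 in (> 0, runoff occurs)
Runoff Q = (P−Ia)²/(P−Ia+S) = (5.218)²/(5.218+31.561) = 24665644809/33322295300 ≈ 0.740 in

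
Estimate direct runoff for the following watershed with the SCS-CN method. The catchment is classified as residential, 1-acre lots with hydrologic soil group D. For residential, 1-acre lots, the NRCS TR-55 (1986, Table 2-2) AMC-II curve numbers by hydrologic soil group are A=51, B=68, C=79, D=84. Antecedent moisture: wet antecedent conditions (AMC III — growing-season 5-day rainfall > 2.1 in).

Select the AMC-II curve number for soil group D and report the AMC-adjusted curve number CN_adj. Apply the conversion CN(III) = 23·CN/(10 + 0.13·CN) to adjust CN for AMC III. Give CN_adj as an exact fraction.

CN_adj = 48300/523 ≈ 92.352

NRCS table: residential, 1-acre lots, soil group D → CN(II) = 84
Wet (AMC III): CN(III) = 23·84/(10 + 0.13·84) = 1932/(523/25) = 48300/523 ≈ 92.352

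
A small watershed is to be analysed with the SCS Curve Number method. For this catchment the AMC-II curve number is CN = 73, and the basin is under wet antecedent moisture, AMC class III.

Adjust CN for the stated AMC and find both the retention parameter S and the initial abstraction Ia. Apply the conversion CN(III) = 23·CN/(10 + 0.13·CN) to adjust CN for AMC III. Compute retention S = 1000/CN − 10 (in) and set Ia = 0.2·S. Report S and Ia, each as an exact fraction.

S = 2700/1679 in ≈ 1.608 in; Ia = 540/1679 in ≈ 0.322 in

CN(III) from CN(II)=73: (23·73)/(10 + 0.13·73) = 167900/1949 ≈ 86.147
S = 1000/(167900/1949) − 10 = 2700/1679 in ≈ 1.608 in
Ia = 0.2S: 0.2·1.608 = 0.322 in (exactly 540/1679)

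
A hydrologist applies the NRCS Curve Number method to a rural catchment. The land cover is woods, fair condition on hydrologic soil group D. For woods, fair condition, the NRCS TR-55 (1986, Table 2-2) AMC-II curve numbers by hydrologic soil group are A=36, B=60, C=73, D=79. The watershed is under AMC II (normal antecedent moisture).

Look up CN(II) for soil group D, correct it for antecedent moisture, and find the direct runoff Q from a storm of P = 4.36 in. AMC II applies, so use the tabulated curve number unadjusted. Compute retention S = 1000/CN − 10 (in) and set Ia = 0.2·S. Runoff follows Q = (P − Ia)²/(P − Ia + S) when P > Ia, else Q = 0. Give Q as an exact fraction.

NRCS table: woods, fair condition, soil group D → CN(II) = 79
Average conditions: CN = 79 (no AMC adjustment).
S = 1000/79 − 10 = 210/79 in ≈ 2.658 in
Initial abstraction Ia = S/5 = (210/79)/5 = 42/79 ≈ 0.532 in
Excess rainfall: 4.360 − 0.532 = 3.828 in; P > Ia so Q > 0
Runoff Q = (P−Ia)²/(P−Ia+S) = (3.828)²/(3.828+2.658) = 57168721/25301725 ≈ 2.259 in

Q = 57168721/25301725 in ≈ 2.259 in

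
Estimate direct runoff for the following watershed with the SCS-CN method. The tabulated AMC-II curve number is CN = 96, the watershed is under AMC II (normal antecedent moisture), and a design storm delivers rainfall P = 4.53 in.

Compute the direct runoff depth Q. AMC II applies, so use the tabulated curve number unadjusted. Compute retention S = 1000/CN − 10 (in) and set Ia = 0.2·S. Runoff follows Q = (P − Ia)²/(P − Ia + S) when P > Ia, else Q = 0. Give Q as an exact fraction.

AMC II — tabulated CN = 96 applies directly.
Max retention: S = 1000/96 − 10 = 5/12 in (≈ 0.417 in)
Ia = 0.2·(5/12) = 1/12 in ≈ 0.083 in
P − Ia = 4.530 − 0.083 = 667/150 ≈ 4.447 in (> 0, runoff occurs)
Runoff Q = (P−Ia)²/(P−Ia+S) = (4.447)²/(4.447+0.417) = 444889/109425 ≈ 4.066 in

Q = 444889/109425 in ≈ 4.066 in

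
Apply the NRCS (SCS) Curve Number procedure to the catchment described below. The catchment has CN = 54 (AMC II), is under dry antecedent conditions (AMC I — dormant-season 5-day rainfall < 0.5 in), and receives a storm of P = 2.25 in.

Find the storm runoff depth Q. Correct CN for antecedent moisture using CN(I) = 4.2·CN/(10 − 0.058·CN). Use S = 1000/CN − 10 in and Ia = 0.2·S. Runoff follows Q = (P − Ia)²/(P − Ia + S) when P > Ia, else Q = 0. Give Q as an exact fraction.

Dry (AMC I): CN(I) = 4.2·54/(10 − 0.058·54) = (1134/5)/(1717/250) = 56700/1717 ≈ 33.023
S = 1000/(56700/1717) − 10 = 11500/567 in ≈ 20.282 in
Ia = 0.2·(11500/567) = 2300/567 in ≈ 4.056 in
P = 2.250 ≤ Ia = 4.056 in: entire storm abstracted, Q = 0.

Q = 0 in ≈ 0.000 in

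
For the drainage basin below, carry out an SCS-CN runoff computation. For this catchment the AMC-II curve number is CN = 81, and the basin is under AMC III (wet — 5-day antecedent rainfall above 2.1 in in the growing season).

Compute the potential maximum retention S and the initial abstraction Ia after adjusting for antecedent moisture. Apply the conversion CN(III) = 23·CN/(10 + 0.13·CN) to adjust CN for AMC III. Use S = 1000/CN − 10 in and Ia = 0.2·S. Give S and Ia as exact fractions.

S = 1900/1863 in ≈ 1.020 in; Ia = 380/1863 in ≈ 0.204 in

CN(III) from CN(II)=81: (23·81)/(10 + 0.13·81) = 186300/2053 ≈ 90.745
S = 1000/(186300/2053) − 10 = 1900/1863 in ≈ 1.020 in
Initial abstraction Ia = S/5 = (1900/1863)/5 = 380/1863 ≈ 0.204 in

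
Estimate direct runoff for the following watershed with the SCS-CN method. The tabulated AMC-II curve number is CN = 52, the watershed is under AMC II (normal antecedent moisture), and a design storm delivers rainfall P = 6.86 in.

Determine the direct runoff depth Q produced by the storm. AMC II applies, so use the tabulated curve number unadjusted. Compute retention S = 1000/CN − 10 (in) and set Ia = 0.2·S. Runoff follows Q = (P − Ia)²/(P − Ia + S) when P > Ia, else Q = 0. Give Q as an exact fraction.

Q = 10621081/6018350 in ≈ 1.765 in

AMC II — tabulated CN = 52 applies directly.
Retention S: 1000/CN − 10 with CN=52.000 → S = 120/13 ≈ 9.231 in
Initial abstraction Ia = S/5 = (120/13)/5 = 24/13 ≈ 1.846 in
P − Ia = 6.860 − 1.846 = 3259/650 ≈ 5.014 in (> 0, runoff occurs)
Runoff Q = (P−Ia)²/(P−Ia+S) = (5.014)²/(5.014+9.231) = 10621081/6018350 ≈ 1.765 in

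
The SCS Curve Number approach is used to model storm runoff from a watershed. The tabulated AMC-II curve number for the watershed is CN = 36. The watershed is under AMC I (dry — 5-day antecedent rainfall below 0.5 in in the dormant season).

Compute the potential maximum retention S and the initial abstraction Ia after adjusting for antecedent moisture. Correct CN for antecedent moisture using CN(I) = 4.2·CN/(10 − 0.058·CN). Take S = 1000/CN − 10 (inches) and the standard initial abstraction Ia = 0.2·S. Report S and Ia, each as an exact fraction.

Adjust CN=36 to AMC I: 4.2·36/(10 − 0.058·36) → (756/5) ÷ (989/125) = 18900/989 ≈ 19.110
Retention S: 1000/CN − 10 with CN=19.110 → S = 8000/189 ≈ 42.328 in
Ia = 0.2·(8000/189) = 1600/189 in ≈ 8.466 in

S = 8000/189 in ≈ 42.328 in; Ia = 1600/189 in ≈ 8.466 in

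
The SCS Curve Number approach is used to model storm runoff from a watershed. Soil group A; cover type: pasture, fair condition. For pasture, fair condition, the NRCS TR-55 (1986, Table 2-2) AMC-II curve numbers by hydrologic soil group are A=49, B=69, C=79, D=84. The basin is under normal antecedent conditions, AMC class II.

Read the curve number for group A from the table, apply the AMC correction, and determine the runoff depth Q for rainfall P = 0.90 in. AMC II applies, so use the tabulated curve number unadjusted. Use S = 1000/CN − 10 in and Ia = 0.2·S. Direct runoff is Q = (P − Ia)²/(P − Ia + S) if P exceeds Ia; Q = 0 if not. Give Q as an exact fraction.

Q = 0 in ≈ 0.000 in

NRCS table: pasture, fair condition, soil group A → CN(II) = 49
CN(II) = 49; AMC II needs no correction.
Retention S: 1000/CN − 10 with CN=49.000 → S = 510/49 ≈ 10.408 in
Ia = 0.2·(510/49) = 102/49 in ≈ 2.082 in
P = 0.900 ≤ Ia = 2.082 in: entire storm abstracted, Q = 0.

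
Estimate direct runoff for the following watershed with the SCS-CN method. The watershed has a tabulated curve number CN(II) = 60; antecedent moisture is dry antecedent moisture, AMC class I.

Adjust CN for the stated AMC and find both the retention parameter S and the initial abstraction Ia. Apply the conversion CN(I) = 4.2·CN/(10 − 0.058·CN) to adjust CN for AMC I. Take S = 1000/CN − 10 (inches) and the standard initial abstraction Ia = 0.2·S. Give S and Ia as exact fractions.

S = 1000/63 in ≈ 15.873 in; Ia = 200/63 in ≈ 3.175 in

Dry (AMC I): CN(I) = 4.2·60/(10 − 0.058·60) = 252/(163/25) = 6300/163 ≈ 38.650
Retention S: 1000/CN − 10 with CN=38.650 → S = 1000/63 ≈ 15.873 in
Ia = 0.2S: 0.2·15.873 = 3.175 in (exactly 200/63)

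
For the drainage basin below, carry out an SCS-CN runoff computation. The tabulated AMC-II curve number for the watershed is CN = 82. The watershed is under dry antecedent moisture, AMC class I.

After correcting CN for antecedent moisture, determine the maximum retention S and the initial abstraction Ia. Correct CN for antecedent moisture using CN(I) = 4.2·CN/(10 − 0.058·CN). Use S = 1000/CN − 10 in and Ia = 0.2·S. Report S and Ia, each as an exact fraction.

S = 1500/287 in ≈ 5.226 in; Ia = 300/287 in ≈ 1.045 in

CN(I) from CN(II)=82: (4.2·82)/(10 − 0.058·82) = 28700/437 ≈ 65.675
Retention S: 1000/CN − 10 with CN=65.675 → S = 1500/287 ≈ 5.226 in
Ia = 0.2·(1500/287) = 300/287 in ≈ 1.045 in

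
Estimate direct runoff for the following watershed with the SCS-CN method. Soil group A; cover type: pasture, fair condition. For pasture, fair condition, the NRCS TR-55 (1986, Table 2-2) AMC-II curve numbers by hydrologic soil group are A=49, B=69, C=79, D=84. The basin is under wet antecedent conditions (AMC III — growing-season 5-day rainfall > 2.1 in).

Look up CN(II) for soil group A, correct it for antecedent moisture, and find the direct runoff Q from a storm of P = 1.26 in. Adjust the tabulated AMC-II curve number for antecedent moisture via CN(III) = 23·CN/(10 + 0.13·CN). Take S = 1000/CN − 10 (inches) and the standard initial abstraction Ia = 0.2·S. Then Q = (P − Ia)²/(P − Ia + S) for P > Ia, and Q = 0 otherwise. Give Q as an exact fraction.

Q = 133346667/5165435450 in ≈ 0.026 in

NRCS table: pasture, fair condition, soil group A → CN(II) = 49
Adjust CN=49 to AMC III: 23·49/(10 + 0.13·49) → 1127 ÷ (1637/100) = 112700/1637 ≈ 68.845
S = 1000/(112700/1637) − 10 = 5100/1127 in ≈ 4.525 in
Initial abstraction Ia = S/5 = (5100/1127)/5 = 1020/1127 ≈ 0.905 in
Excess rainfall: 1.260 − 0.905 = 0.355 in; P > Ia so Q > 0
Q: (20001/56350)² ÷ (275001/56350) = 133346667/5165435450 in (≈ 0.026 in)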